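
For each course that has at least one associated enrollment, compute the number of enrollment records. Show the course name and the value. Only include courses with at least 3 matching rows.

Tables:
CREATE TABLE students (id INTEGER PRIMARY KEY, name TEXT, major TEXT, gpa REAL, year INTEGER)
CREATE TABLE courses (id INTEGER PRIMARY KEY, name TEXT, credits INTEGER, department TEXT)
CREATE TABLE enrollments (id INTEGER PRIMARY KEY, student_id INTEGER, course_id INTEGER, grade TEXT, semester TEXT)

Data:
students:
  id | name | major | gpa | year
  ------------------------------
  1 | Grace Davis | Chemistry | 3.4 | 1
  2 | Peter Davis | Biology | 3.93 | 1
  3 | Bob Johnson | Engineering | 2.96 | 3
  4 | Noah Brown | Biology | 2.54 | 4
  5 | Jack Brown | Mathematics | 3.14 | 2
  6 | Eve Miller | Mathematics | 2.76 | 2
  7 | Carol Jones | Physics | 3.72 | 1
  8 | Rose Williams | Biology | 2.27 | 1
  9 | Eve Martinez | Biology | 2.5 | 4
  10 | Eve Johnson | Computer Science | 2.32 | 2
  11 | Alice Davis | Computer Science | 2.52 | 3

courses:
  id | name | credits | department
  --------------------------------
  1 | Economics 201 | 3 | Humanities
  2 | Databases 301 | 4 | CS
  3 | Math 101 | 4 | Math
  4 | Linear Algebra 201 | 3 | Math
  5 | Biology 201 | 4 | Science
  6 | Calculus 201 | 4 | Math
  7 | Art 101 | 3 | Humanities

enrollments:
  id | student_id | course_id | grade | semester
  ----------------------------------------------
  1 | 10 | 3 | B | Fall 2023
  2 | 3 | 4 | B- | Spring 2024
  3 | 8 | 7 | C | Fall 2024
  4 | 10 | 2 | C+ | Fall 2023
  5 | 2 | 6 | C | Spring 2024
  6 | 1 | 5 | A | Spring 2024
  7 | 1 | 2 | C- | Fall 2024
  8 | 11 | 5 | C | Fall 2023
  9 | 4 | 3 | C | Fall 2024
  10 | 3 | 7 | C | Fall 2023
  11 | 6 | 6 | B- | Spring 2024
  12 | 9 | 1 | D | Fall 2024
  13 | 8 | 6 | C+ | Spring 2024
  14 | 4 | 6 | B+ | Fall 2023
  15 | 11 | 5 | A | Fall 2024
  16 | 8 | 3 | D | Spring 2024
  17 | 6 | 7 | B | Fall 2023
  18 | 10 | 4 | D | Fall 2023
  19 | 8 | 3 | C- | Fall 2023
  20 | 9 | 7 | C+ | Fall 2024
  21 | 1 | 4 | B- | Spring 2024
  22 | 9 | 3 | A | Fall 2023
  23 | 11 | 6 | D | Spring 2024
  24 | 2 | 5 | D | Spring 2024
SELECT p.name, COUNT(*) AS n FROM enrollments c JOIN courses p ON c.course_id = p.id GROUP BY p.id, p.name HAVING COUNT(*) >= 3

Execution result:
name | n
Math 101 | 5
Linear Algebra 201 | 3
Biology 201 | 4
Calculus 201 | 5
Art 101 | 4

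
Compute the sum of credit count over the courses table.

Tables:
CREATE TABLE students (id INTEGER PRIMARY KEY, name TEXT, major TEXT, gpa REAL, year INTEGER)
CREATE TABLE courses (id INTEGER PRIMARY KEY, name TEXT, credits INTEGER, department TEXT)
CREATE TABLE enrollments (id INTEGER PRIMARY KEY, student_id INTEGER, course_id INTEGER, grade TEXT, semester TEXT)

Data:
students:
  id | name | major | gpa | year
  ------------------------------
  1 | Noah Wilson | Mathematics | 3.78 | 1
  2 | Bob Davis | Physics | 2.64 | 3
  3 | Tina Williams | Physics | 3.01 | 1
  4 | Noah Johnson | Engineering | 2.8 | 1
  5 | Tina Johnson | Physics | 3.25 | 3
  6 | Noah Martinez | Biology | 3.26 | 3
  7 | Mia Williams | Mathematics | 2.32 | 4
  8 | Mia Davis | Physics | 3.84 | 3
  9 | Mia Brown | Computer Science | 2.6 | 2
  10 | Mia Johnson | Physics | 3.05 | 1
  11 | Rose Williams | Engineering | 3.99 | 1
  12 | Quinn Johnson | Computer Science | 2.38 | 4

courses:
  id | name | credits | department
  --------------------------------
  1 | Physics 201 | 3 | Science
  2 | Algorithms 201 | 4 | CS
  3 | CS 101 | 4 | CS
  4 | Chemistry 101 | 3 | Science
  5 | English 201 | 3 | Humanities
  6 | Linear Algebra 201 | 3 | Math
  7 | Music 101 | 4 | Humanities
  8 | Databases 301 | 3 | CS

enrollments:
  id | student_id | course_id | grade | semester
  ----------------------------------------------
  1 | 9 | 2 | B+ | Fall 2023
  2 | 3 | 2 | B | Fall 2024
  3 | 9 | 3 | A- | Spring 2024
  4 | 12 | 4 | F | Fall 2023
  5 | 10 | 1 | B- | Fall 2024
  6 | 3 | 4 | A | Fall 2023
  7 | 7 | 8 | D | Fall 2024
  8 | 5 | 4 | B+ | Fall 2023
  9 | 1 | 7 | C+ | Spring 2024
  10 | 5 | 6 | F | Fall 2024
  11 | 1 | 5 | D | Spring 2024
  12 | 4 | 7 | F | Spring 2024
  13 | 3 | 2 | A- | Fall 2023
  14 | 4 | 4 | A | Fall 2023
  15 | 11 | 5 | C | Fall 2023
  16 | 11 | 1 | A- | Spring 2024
SELECT SUM(credits) FROM courses

Execution result:
27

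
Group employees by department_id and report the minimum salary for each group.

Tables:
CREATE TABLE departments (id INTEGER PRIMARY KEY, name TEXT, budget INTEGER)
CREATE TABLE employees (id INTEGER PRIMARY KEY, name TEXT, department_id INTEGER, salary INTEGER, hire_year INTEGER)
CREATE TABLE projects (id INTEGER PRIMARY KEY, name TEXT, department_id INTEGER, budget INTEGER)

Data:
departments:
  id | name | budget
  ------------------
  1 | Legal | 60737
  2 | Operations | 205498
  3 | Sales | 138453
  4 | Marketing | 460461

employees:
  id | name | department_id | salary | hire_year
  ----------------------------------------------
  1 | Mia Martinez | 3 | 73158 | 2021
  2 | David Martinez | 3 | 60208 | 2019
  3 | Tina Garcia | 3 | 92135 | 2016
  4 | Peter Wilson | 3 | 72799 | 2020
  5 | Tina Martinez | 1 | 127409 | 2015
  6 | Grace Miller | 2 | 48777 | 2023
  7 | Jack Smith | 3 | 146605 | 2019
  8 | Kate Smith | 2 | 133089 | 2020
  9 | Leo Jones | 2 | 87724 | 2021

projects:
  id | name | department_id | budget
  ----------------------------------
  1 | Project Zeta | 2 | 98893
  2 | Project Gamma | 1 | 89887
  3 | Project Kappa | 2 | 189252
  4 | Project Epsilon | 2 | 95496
SELECT department_id, MIN(salary) AS min_salary FROM employees GROUP BY department_id

Execution result:
department_id | min_salary
1 | 127409
2 | 48777
3 | 60208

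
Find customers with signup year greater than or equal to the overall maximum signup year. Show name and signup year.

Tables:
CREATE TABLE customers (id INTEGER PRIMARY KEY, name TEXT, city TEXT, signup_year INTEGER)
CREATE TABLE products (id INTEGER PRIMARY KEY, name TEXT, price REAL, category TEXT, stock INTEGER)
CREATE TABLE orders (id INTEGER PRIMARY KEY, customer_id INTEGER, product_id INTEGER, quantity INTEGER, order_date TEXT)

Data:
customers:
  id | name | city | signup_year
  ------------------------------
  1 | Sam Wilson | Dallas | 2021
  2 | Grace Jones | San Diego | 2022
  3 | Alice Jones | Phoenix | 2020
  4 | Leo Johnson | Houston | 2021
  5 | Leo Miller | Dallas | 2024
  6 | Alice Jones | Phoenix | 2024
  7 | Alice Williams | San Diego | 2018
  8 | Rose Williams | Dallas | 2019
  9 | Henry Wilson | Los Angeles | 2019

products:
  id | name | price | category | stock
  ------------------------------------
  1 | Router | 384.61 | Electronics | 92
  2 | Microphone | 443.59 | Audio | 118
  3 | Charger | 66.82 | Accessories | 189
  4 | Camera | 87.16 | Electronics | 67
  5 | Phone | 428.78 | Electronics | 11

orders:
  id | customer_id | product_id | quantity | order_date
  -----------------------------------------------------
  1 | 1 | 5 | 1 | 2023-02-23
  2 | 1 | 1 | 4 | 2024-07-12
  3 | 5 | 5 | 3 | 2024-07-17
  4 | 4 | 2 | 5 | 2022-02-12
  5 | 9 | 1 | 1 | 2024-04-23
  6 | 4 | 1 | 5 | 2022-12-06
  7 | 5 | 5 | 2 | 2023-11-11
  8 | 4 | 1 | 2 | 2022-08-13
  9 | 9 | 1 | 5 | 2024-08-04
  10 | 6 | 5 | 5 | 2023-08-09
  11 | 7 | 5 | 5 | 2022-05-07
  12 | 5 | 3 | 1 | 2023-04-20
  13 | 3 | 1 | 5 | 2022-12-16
SELECT name, signup_year FROM customers WHERE signup_year >= (SELECT MAX(signup_year) FROM customers)

Execution result:
name | signup_year
Leo Miller | 2024
Alice Jones | 2024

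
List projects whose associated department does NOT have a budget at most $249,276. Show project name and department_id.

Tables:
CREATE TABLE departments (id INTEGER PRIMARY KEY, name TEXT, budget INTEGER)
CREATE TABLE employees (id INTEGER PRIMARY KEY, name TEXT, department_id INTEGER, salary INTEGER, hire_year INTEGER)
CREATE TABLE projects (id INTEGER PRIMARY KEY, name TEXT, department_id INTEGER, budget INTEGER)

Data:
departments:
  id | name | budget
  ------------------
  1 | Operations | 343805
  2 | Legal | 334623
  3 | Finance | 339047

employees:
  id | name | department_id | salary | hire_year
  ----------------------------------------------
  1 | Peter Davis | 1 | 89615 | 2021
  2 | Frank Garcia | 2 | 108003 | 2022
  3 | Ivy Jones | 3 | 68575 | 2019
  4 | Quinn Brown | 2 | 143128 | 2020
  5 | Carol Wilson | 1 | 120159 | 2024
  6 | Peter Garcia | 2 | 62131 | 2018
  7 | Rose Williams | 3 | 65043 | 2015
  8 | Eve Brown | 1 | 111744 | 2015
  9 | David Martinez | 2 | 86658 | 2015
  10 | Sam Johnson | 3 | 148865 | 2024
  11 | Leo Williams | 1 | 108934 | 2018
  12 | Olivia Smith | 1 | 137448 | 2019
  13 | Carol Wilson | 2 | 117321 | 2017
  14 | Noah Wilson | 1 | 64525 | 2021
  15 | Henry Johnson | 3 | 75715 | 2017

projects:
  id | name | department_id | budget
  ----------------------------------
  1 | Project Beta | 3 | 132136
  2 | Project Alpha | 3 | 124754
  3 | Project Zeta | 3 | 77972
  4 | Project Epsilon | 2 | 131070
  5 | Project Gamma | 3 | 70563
SELECT name, department_id FROM projects WHERE department_id NOT IN (SELECT id FROM departments WHERE budget <= 249276)

Execution result:
name | department_id
Project Beta | 3
Project Alpha | 3
Project Zeta | 3
Project Epsilon | 2
Project Gamma | 3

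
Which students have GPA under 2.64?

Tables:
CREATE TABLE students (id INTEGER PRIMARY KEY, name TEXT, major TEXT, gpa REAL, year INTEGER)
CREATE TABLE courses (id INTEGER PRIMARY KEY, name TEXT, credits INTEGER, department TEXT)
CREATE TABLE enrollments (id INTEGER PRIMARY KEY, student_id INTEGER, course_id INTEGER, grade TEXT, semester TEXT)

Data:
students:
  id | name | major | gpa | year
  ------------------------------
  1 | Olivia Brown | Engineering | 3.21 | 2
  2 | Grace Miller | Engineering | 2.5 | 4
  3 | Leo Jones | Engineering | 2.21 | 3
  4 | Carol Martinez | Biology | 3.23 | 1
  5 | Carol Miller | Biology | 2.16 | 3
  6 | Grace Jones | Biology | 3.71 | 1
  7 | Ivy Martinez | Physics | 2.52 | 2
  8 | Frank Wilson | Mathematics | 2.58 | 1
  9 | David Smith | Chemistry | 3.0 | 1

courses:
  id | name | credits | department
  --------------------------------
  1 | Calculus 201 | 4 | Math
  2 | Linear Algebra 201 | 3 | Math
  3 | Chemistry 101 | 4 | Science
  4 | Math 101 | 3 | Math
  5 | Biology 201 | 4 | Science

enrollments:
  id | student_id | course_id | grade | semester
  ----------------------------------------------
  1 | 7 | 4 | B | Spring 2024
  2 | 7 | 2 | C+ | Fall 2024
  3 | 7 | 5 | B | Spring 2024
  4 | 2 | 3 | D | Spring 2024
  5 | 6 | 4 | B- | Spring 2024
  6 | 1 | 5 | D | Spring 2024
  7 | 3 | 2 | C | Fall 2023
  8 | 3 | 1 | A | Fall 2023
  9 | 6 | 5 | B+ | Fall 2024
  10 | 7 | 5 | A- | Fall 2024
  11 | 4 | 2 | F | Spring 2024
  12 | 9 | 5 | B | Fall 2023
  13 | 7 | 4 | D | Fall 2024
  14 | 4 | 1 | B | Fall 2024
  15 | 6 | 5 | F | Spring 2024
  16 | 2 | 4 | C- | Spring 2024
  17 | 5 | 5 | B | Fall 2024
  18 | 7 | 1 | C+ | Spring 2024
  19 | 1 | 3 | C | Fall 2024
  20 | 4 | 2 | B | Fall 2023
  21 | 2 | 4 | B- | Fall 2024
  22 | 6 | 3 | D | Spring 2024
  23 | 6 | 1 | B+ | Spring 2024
SELECT name, gpa FROM students WHERE gpa < 2.64

Execution result:
name | gpa
Grace Miller | 2.50
Leo Jones | 2.21
Carol Miller | 2.16
Ivy Martinez | 2.52
Frank Wilson | 2.58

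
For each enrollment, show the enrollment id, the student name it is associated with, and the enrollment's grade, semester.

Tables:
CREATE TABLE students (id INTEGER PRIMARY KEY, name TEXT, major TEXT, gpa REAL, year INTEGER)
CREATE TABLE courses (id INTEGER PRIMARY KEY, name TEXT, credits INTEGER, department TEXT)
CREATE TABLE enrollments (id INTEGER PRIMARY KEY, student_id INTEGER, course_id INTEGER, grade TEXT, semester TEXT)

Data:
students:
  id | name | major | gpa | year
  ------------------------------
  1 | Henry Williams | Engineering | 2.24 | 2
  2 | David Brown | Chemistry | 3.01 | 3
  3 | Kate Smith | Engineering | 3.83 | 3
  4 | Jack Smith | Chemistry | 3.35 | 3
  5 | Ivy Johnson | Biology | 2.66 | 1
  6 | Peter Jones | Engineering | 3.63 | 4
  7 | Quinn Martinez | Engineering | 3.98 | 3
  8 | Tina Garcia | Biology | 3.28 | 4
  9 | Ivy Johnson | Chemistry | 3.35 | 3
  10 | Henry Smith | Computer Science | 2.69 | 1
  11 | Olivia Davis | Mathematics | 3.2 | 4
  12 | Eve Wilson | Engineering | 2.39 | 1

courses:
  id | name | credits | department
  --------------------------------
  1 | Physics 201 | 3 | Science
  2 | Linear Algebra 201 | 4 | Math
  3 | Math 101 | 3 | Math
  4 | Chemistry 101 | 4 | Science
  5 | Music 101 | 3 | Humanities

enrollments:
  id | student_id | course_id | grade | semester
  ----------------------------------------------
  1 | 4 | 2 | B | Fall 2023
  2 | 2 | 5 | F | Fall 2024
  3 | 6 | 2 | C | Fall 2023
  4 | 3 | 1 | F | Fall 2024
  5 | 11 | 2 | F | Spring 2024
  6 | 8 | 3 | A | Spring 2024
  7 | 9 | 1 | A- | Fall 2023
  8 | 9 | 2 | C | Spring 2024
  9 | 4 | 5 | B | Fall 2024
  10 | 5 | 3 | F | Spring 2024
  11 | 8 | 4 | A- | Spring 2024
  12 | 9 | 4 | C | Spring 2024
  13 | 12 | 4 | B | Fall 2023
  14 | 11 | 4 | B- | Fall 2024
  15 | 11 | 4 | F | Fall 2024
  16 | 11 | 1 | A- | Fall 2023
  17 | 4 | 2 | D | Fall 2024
SELECT c.id, p.name AS student, c.grade, c.semester FROM enrollments c JOIN students p ON c.student_id = p.id

Execution result:
id | student | grade | semester
1 | Jack Smith | B | Fall 2023
2 | David Brown | F | Fall 2024
3 | Peter Jones | C | Fall 2023
4 | Kate Smith | F | Fall 2024
5 | Olivia Davis | F | Spring 2024
6 | Tina Garcia | A | Spring 2024
7 | Ivy Johnson | A- | Fall 2023
8 | Ivy Johnson | C | Spring 2024
9 | Jack Smith | B | Fall 2024
10 | Ivy Johnson | F | Spring 2024
11 | Tina Garcia | A- | Spring 2024
12 | Ivy Johnson | C | Spring 2024
13 | Eve Wilson | B | Fall 2023
14 | Olivia Davis | B- | Fall 2024
15 | Olivia Davis | F | Fall 2024
16 | Olivia Davis | A- | Fall 2023
17 | Jack Smith | D | Fall 2024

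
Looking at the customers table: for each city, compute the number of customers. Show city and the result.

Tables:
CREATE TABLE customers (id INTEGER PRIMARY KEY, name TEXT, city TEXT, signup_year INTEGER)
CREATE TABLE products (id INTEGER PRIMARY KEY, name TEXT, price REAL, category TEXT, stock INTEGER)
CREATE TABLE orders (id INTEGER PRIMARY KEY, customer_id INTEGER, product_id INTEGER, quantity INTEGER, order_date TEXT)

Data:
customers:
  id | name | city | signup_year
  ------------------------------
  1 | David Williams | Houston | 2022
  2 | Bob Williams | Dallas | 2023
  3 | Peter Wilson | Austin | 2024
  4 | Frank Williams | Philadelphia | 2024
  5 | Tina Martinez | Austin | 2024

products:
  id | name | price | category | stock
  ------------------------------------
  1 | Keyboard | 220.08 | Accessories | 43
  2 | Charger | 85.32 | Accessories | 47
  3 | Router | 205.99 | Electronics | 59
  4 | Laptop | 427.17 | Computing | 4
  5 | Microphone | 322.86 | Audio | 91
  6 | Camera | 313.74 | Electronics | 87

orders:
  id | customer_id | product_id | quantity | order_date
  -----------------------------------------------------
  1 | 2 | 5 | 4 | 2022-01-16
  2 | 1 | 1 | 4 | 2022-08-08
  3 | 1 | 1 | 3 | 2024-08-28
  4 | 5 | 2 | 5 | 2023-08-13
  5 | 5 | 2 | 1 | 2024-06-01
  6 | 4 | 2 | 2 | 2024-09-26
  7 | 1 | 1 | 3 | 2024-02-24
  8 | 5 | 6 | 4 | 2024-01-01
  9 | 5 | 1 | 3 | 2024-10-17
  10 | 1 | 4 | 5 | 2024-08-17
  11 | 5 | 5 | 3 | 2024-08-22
SELECT city, COUNT(*) AS n FROM customers GROUP BY city

Execution result:
city | n
Austin | 2
Dallas | 1
Houston | 1
Philadelphia | 1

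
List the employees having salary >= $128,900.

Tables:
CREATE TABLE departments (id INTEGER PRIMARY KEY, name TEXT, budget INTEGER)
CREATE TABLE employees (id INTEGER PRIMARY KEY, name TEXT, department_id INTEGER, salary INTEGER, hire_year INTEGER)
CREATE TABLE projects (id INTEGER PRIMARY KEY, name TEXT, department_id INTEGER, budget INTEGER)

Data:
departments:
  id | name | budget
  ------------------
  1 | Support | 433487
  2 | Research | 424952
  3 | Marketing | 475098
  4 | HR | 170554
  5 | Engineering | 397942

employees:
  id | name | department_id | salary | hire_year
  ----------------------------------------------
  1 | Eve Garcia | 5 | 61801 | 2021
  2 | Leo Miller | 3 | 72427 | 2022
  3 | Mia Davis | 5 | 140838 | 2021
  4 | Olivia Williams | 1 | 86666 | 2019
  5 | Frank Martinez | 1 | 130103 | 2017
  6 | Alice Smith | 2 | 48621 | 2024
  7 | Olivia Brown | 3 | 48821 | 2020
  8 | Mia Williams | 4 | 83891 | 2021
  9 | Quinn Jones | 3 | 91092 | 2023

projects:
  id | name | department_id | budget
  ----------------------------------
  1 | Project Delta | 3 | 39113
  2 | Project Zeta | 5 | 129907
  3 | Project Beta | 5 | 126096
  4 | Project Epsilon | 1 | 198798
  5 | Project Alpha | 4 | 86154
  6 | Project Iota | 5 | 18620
SELECT name, salary FROM employees WHERE salary >= 128900

Execution result:
name | salary
Mia Davis | 140838
Frank Martinez | 130103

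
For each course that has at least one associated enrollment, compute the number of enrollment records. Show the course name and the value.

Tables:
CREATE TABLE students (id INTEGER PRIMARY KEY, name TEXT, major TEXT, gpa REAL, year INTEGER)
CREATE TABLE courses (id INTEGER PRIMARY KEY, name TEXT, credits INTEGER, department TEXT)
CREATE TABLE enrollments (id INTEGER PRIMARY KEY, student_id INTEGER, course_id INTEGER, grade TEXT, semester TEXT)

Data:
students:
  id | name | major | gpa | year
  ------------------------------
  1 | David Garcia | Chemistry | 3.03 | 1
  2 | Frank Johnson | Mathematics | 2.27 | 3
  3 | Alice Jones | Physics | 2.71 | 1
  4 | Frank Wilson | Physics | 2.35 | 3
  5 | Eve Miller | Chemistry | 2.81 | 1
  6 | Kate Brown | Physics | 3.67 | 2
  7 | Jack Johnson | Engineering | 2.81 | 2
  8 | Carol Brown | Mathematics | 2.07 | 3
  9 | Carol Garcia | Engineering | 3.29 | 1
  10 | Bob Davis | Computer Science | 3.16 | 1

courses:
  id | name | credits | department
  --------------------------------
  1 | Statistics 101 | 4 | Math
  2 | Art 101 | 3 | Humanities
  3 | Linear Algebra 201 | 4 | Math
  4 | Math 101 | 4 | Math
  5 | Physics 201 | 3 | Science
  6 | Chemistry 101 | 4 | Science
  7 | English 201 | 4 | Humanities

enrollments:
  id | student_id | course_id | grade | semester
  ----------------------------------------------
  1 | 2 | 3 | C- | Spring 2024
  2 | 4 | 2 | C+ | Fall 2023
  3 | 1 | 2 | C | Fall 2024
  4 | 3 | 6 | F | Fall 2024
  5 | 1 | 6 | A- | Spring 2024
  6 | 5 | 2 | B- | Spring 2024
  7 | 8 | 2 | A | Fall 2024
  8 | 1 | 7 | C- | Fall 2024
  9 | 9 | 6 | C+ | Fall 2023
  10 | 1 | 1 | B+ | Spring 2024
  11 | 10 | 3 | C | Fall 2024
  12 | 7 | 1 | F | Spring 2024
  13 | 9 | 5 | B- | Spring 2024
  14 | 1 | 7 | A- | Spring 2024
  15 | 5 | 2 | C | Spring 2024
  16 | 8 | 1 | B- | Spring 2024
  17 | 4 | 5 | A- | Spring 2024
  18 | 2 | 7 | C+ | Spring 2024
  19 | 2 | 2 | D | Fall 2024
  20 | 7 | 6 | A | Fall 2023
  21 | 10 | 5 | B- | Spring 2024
SELECT p.name, COUNT(*) AS n FROM enrollments c JOIN courses p ON c.course_id = p.id GROUP BY p.id, p.name

Execution result:
name | n
Statistics 101 | 3
Art 101 | 6
Linear Algebra 201 | 2
Physics 201 | 3
Chemistry 101 | 4
English 201 | 3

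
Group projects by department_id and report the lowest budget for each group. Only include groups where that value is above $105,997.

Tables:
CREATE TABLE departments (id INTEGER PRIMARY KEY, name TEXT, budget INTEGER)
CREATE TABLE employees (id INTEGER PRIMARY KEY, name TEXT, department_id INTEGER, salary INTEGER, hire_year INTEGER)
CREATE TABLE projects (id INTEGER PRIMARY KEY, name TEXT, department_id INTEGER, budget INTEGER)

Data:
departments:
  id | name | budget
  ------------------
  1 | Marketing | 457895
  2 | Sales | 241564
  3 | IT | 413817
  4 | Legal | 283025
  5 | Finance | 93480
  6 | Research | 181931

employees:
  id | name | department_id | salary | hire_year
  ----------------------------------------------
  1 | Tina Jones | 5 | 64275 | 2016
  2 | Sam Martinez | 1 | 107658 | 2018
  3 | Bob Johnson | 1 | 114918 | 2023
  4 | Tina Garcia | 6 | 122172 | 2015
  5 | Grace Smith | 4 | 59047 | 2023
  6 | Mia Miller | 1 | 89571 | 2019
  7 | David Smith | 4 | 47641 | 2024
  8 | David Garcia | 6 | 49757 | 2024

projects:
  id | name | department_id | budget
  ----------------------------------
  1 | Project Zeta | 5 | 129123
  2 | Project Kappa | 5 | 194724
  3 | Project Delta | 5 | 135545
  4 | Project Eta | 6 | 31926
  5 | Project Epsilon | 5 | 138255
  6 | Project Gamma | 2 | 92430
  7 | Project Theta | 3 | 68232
SELECT department_id, MIN(budget) AS min_budget FROM projects GROUP BY department_id HAVING MIN(budget) > 105997

Execution result:
department_id | min_budget
5 | 129123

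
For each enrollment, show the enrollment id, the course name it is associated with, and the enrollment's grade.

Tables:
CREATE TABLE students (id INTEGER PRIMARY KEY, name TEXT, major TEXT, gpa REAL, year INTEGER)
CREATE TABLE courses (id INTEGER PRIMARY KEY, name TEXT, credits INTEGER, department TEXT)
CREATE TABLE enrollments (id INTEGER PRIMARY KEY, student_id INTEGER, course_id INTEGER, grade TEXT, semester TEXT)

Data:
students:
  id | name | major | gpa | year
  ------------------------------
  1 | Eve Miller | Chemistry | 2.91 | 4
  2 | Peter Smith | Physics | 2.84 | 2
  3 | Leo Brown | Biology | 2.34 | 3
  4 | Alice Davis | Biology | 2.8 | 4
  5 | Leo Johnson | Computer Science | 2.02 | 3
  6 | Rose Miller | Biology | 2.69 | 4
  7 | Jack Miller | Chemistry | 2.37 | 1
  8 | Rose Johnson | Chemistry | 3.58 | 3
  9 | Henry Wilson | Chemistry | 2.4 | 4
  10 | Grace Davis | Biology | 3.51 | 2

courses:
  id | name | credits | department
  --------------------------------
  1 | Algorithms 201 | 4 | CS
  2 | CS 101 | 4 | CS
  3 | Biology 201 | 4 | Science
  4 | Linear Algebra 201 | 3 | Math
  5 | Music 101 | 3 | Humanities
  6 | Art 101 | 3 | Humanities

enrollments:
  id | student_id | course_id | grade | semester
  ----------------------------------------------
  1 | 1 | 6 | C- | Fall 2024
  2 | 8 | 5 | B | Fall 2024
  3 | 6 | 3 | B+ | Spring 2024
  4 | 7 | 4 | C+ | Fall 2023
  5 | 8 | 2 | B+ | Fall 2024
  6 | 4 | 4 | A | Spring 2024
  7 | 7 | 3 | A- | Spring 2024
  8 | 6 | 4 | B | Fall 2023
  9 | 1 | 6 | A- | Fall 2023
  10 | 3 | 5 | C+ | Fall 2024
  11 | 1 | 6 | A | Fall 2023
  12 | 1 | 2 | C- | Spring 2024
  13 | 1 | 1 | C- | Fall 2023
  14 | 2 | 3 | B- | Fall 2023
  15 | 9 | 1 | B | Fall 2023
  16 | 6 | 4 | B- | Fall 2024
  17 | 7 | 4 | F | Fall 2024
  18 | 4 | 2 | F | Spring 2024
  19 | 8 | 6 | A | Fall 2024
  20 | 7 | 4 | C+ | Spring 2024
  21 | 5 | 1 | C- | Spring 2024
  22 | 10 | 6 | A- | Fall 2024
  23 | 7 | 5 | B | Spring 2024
SELECT c.id, p.name AS course, c.grade FROM enrollments c JOIN courses p ON c.course_id = p.id

Execution result:
id | course | grade
1 | Art 101 | C-
2 | Music 101 | B
3 | Biology 201 | B+
4 | Linear Algebra 201 | C+
5 | CS 101 | B+
6 | Linear Algebra 201 | A
7 | Biology 201 | A-
8 | Linear Algebra 201 | B
9 | Art 101 | A-
10 | Music 101 | C+
11 | Art 101 | A
12 | CS 101 | C-
13 | Algorithms 201 | C-
14 | Biology 201 | B-
15 | Algorithms 201 | B
16 | Linear Algebra 201 | B-
17 | Linear Algebra 201 | F
18 | CS 101 | F
19 | Art 101 | A
20 | Linear Algebra 201 | C+
21 | Algorithms 201 | C-
22 | Art 101 | A-
23 | Music 101 | B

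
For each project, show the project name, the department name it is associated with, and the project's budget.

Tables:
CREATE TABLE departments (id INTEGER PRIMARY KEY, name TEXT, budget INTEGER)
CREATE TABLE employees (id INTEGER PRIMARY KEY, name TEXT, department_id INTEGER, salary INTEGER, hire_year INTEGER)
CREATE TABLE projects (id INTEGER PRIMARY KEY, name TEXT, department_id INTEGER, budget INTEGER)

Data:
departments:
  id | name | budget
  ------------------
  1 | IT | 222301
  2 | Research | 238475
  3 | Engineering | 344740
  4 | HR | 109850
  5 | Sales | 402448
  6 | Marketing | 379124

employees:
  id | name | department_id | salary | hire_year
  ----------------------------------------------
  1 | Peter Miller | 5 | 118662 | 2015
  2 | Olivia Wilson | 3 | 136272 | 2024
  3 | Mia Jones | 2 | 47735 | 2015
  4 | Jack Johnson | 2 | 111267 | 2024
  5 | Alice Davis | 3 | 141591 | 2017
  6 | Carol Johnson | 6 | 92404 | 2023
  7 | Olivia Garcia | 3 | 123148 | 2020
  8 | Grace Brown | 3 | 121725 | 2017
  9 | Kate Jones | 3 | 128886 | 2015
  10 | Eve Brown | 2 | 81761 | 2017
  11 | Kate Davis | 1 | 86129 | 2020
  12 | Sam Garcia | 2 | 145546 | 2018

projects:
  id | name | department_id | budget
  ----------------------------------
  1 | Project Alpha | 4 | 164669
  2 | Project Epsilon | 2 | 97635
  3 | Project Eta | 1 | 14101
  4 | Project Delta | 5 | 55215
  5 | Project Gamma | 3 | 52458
SELECT c.name, p.name AS department, c.budget FROM projects c JOIN departments p ON c.department_id = p.id

Execution result:
name | department | budget
Project Alpha | HR | 164669
Project Epsilon | Research | 97635
Project Eta | IT | 14101
Project Delta | Sales | 55215
Project Gamma | Engineering | 52458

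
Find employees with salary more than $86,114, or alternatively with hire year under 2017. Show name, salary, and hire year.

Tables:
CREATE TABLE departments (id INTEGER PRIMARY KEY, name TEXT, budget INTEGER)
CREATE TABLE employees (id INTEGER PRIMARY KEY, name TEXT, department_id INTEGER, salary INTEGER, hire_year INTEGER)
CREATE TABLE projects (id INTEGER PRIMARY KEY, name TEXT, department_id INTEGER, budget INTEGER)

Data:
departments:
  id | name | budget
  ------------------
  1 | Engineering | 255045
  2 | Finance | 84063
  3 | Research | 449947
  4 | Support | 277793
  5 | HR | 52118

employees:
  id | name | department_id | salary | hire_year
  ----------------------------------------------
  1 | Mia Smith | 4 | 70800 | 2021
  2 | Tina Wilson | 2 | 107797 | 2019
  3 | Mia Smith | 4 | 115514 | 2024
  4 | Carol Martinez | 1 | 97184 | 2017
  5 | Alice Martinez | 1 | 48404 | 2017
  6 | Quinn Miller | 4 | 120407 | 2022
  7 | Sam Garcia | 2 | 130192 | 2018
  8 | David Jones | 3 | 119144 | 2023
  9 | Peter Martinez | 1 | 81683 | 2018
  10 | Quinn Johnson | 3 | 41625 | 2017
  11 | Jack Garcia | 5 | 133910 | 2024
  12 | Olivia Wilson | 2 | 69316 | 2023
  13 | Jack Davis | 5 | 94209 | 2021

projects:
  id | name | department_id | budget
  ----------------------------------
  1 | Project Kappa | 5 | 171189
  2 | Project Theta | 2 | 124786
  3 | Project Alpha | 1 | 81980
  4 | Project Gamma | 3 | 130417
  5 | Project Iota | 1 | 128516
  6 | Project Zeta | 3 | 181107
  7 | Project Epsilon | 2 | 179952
SELECT name, salary, hire_year FROM employees WHERE salary > 86114 OR hire_year < 2017

Execution result:
name | salary | hire_year
Tina Wilson | 107797 | 2019
Mia Smith | 115514 | 2024
Carol Martinez | 97184 | 2017
Quinn Miller | 120407 | 2022
Sam Garcia | 130192 | 2018
David Jones | 119144 | 2023
Jack Garcia | 133910 | 2024
Jack Davis | 94209 | 2021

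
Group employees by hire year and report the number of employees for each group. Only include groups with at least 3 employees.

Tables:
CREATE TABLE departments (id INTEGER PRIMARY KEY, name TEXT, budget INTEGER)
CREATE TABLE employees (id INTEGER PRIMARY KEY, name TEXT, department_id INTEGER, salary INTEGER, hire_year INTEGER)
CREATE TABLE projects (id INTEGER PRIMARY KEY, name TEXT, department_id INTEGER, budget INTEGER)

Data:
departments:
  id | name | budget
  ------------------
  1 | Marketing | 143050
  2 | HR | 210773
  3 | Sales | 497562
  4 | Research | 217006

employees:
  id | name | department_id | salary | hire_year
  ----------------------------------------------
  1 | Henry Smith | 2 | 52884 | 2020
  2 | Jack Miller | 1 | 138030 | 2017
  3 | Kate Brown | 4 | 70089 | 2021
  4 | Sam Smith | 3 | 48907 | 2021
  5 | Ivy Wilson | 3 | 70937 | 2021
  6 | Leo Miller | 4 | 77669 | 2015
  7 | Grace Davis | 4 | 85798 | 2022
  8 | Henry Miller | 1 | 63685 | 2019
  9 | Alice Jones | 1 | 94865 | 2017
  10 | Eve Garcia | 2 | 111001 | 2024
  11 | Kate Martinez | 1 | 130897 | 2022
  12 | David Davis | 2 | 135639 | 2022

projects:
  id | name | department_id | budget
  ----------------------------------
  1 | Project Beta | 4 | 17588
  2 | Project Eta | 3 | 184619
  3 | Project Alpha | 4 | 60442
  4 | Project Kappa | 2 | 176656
SELECT hire_year, COUNT(*) AS n FROM employees GROUP BY hire_year HAVING COUNT(*) >= 3

Execution result:
hire_year | n
2021 | 3
2022 | 3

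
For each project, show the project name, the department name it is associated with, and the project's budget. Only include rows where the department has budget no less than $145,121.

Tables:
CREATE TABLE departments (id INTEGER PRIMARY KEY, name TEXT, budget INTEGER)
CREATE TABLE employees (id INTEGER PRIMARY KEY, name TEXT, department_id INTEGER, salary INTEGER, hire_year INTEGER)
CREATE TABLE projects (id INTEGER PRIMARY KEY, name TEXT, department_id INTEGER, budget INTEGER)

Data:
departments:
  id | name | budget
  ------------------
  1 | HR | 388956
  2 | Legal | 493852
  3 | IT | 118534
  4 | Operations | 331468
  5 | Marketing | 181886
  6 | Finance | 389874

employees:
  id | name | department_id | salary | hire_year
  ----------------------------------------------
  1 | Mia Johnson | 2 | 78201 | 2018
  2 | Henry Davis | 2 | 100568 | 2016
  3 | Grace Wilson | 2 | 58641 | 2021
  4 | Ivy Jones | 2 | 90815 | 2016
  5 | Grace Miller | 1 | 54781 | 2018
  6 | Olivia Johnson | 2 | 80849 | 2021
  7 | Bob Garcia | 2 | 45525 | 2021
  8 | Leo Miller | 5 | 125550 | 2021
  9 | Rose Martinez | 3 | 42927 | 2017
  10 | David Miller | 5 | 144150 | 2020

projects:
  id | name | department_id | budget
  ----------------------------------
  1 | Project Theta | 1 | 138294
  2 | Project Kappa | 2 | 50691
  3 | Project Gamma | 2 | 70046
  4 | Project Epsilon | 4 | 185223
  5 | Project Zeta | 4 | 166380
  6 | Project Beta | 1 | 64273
SELECT c.name, p.name AS department, c.budget FROM projects c JOIN departments p ON c.department_id = p.id WHERE p.budget >= 145121

Execution result:
name | department | budget
Project Theta | HR | 138294
Project Kappa | Legal | 50691
Project Gamma | Legal | 70046
Project Epsilon | Operations | 185223
Project Zeta | Operations | 166380
Project Beta | HR | 64273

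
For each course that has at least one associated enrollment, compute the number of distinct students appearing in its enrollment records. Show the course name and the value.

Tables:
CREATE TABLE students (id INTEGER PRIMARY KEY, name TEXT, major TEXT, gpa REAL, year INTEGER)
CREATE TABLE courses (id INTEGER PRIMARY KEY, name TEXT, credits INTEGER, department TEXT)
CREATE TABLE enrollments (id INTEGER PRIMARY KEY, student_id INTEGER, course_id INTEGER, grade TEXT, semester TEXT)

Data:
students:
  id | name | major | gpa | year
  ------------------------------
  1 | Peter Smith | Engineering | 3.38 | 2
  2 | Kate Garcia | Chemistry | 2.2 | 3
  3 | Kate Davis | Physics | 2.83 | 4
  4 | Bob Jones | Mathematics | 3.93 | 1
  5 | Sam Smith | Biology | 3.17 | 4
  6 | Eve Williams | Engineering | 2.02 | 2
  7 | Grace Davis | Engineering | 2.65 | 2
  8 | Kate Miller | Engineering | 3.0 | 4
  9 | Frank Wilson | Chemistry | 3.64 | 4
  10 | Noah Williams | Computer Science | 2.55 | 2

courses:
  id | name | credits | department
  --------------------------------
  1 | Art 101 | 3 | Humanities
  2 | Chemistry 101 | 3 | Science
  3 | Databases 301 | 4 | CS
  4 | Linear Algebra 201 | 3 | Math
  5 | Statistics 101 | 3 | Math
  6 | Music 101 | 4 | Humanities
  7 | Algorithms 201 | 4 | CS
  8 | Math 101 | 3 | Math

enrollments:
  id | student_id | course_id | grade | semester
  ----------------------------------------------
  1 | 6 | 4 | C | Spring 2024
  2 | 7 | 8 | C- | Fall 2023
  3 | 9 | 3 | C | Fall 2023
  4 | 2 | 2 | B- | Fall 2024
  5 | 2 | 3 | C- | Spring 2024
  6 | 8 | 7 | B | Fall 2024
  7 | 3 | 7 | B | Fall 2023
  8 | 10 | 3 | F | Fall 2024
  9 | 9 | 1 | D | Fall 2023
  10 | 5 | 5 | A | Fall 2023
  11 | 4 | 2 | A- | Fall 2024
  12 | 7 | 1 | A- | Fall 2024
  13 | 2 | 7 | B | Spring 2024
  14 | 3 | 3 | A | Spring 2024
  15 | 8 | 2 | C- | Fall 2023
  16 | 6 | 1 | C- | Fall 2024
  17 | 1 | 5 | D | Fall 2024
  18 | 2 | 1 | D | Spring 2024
SELECT p.name, COUNT(DISTINCT c.student_id) AS distinct_student_count FROM enrollments c JOIN courses p ON c.course_id = p.id GROUP BY p.id, p.name

Execution result:
name | distinct_student_count
Art 101 | 4
Chemistry 101 | 3
Databases 301 | 4
Linear Algebra 201 | 1
Statistics 101 | 2
Algorithms 201 | 3
Math 101 | 1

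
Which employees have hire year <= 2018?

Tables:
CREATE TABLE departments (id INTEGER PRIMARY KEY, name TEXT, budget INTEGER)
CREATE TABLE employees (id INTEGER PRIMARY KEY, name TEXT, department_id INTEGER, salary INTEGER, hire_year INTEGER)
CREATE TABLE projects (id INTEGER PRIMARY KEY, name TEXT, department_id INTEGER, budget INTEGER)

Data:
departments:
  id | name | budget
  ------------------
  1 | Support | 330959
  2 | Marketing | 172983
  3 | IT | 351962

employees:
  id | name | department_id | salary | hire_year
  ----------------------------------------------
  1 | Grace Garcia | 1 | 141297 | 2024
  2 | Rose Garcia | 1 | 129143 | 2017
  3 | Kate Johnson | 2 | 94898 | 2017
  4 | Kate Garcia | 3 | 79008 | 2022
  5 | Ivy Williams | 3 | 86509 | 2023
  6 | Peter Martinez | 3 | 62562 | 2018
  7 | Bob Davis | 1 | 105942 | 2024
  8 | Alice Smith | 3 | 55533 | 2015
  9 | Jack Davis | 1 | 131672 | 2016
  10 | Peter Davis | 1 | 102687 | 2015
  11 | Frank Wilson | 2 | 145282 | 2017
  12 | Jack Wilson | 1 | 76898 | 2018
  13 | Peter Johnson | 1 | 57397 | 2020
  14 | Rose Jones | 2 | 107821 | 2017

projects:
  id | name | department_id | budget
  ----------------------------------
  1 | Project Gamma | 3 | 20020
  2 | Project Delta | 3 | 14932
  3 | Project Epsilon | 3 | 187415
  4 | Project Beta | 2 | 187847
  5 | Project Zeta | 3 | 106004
SELECT name, hire_year FROM employees WHERE hire_year <= 2018

Execution result:
name | hire_year
Rose Garcia | 2017
Kate Johnson | 2017
Peter Martinez | 2018
Alice Smith | 2015
Jack Davis | 2016
Peter Davis | 2015
Frank Wilson | 2017
Jack Wilson | 2018
Rose Jones | 2017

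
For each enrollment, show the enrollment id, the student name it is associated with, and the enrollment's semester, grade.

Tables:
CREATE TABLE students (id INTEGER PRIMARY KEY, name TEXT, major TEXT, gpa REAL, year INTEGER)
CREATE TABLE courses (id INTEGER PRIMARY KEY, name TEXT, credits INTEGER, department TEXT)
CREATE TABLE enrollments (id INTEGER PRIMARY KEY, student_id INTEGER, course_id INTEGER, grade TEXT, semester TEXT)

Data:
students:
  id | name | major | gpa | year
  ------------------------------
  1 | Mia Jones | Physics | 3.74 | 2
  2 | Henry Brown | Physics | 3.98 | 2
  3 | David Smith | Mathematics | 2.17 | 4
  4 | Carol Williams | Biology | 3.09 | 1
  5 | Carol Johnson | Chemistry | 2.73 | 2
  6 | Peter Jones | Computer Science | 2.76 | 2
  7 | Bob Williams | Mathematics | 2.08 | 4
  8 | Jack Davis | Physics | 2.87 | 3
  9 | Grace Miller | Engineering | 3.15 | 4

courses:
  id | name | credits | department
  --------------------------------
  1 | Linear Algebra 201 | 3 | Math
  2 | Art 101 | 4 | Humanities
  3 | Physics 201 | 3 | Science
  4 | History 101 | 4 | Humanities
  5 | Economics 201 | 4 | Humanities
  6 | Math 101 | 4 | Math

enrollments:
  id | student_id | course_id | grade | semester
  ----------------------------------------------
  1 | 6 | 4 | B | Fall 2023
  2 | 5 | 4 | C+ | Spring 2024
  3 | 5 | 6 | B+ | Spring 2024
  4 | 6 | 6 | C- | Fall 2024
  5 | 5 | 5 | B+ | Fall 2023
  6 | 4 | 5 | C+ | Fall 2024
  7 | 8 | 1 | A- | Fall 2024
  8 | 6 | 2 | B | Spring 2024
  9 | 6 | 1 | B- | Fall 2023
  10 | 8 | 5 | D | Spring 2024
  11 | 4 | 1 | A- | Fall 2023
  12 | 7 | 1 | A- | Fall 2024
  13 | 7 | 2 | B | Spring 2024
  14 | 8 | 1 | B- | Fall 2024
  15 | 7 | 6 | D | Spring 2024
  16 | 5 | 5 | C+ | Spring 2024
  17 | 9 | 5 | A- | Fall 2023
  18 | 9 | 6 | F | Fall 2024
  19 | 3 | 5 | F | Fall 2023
SELECT c.id, p.name AS student, c.semester, c.grade FROM enrollments c JOIN students p ON c.student_id = p.id

Execution result:
id | student | semester | grade
1 | Peter Jones | Fall 2023 | B
2 | Carol Johnson | Spring 2024 | C+
3 | Carol Johnson | Spring 2024 | B+
4 | Peter Jones | Fall 2024 | C-
5 | Carol Johnson | Fall 2023 | B+
6 | Carol Williams | Fall 2024 | C+
7 | Jack Davis | Fall 2024 | A-
8 | Peter Jones | Spring 2024 | B
9 | Peter Jones | Fall 2023 | B-
10 | Jack Davis | Spring 2024 | D
11 | Carol Williams | Fall 2023 | A-
12 | Bob Williams | Fall 2024 | A-
13 | Bob Williams | Spring 2024 | B
14 | Jack Davis | Fall 2024 | B-
15 | Bob Williams | Spring 2024 | D
16 | Carol Johnson | Spring 2024 | C+
17 | Grace Miller | Fall 2023 | A-
18 | Grace Miller | Fall 2024 | F
19 | David Smith | Fall 2023 | F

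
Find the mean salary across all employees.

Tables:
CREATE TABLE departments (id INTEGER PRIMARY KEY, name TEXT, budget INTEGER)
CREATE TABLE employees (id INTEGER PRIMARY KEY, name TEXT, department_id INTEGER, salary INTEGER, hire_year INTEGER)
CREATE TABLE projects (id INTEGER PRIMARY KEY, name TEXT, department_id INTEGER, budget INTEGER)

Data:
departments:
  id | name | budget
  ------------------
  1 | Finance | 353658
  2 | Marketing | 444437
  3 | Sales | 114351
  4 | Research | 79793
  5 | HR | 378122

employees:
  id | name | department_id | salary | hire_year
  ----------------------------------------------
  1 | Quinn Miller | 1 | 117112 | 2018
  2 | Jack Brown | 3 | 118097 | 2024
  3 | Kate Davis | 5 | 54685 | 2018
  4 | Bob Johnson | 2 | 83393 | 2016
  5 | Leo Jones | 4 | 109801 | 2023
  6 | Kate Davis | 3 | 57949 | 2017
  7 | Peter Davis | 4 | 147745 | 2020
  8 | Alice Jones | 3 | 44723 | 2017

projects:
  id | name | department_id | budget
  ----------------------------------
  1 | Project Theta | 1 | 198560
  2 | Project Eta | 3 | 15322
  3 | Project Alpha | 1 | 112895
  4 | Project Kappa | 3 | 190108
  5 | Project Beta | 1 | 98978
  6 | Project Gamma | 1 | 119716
SELECT AVG(salary) FROM employees

Execution result:
91688.13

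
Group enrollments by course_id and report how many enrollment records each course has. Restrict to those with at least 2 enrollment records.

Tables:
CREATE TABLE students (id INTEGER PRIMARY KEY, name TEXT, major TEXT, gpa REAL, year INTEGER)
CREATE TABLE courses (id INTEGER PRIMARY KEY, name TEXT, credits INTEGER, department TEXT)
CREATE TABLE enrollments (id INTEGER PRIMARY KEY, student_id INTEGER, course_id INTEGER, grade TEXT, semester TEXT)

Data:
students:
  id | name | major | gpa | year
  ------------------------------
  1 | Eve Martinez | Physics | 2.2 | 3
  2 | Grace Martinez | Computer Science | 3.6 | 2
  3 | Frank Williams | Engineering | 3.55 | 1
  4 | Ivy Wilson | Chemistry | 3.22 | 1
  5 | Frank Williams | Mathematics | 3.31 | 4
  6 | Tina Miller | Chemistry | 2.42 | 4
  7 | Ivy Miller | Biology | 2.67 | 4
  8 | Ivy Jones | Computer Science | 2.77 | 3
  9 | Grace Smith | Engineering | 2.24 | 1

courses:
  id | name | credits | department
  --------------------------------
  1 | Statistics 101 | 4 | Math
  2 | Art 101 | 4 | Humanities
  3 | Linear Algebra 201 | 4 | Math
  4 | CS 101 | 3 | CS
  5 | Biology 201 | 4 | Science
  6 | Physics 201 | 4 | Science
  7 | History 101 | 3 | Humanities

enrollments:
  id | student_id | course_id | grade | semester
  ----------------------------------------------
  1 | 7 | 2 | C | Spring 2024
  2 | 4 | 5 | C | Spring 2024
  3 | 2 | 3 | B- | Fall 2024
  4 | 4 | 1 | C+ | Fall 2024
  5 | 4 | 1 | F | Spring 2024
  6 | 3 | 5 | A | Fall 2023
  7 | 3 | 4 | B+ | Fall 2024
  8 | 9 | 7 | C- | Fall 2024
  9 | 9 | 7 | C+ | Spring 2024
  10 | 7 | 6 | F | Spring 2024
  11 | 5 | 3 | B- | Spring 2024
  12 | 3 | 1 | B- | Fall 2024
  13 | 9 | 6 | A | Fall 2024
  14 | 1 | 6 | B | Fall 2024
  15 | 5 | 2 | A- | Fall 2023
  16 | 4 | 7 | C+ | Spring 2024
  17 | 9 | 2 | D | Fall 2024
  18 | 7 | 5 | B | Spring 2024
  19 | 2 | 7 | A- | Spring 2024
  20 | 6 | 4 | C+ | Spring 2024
SELECT course_id, COUNT(*) AS enrollment_count FROM enrollments GROUP BY course_id HAVING COUNT(*) >= 2

Execution result:
course_id | enrollment_count
1 | 3
2 | 3
3 | 2
4 | 2
5 | 3
6 | 3
7 | 4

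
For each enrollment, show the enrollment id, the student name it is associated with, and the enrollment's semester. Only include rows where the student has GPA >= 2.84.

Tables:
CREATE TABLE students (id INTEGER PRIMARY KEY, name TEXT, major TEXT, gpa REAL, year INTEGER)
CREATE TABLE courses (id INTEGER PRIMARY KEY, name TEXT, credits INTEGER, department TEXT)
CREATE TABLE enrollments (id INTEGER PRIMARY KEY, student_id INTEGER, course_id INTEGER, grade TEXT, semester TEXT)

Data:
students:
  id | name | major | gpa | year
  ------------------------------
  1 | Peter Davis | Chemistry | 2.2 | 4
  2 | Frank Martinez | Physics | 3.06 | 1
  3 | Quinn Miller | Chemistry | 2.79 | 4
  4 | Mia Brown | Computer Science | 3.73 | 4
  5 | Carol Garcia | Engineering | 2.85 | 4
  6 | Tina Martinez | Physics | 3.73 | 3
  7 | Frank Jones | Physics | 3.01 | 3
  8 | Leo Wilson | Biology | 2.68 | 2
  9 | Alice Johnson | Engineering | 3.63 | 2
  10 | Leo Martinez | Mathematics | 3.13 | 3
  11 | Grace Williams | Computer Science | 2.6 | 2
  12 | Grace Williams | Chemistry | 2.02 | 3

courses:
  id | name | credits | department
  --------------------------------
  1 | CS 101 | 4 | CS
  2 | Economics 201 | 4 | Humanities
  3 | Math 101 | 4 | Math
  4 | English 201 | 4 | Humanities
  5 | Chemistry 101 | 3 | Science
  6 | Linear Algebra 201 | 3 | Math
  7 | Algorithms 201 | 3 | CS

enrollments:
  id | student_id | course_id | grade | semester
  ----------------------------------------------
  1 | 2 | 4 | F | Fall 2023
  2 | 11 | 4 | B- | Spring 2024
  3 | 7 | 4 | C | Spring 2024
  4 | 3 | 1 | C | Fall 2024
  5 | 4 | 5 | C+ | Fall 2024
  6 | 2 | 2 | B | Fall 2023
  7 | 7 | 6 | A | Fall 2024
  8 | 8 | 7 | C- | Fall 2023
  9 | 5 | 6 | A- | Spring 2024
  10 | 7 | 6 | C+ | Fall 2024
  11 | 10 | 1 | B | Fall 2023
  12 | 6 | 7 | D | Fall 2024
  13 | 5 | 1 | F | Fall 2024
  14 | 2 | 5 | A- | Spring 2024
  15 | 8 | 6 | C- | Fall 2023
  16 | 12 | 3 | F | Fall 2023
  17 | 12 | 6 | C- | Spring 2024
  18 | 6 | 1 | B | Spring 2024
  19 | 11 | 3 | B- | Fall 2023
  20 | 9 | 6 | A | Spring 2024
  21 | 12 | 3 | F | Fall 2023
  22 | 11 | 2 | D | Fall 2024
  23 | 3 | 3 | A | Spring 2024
SELECT c.id, p.name AS student, c.semester FROM enrollments c JOIN students p ON c.student_id = p.id WHERE p.gpa >= 2.84

Execution result:
id | student | semester
1 | Frank Martinez | Fall 2023
3 | Frank Jones | Spring 2024
5 | Mia Brown | Fall 2024
6 | Frank Martinez | Fall 2023
7 | Frank Jones | Fall 2024
9 | Carol Garcia | Spring 2024
10 | Frank Jones | Fall 2024
11 | Leo Martinez | Fall 2023
12 | Tina Martinez | Fall 2024
13 | Carol Garcia | Fall 2024
14 | Frank Martinez | Spring 2024
18 | Tina Martinez | Spring 2024
20 | Alice Johnson | Spring 2024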